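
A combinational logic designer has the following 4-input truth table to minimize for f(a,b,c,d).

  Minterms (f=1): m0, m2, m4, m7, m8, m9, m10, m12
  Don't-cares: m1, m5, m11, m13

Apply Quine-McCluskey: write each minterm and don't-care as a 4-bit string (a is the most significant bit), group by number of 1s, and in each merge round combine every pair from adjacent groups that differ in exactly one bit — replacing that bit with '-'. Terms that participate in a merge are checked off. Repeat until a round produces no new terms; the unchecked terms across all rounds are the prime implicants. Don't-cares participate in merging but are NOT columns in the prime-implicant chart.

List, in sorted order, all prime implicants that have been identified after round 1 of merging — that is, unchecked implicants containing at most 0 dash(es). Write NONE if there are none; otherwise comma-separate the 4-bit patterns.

NONE

[col 0] 0000*, 0001*, 0010*, 0100*, 0101*, 0111*, 1000*, 1001*, 1010*, 1011*, 1100*, 1101*
[col 1] -000*, -001*, -010*, -100*, -101*, 0-00*, 0-01*, 00-0*, 000-*, 01-1, 010-*, 1-00*, 1-01*, 10-0*, 10-1*, 100-*, 101-*, 110-*
[col 2] --00*, --01*, -0-0, -00-*, -10-*, 0-0-*, 1-0-*, 10--
[col 3] --0-
Prime implicants: --0-, -0-0, 01-1, 10--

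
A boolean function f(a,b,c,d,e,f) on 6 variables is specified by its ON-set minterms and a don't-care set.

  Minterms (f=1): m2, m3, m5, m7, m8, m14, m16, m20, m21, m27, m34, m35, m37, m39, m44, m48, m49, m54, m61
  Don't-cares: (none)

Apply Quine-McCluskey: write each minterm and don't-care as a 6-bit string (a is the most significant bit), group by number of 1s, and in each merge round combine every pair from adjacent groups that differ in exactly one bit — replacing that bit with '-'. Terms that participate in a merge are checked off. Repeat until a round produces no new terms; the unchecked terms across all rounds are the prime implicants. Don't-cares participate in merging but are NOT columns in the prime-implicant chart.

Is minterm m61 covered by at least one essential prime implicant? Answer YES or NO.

YES

Round 0: 000010✓ 000011✓ 000101✓ 000111✓ 001000 001110 010000✓ 010100✓ 010101✓ 011011 100010✓ 100011✓ 100101✓ 100111✓ 101100 110000✓ 110001✓ 110110 111101
Round 1: -00010✓ -00011✓ -00101✓ -00111✓ -10000 0-0101 000-11✓ 00001-✓ 0001-1✓ 010-00 01010- 100-11✓ 10001-✓ 1001-1✓ 11000-
Round 2: -00-11 -0001- -001-1
PIs = {-00-11, -0001-, -001-1, -10000, 0-0101, 001000, 001110, 010-00, 01010-, 011011, 101100, 11000-, 110110, 111101}
Coverage chart:
  m2: -0001- ←essential
  m3: -00-11,-0001-
  m5: -001-1,0-0101
  m7: -00-11,-001-1
  m8: 001000 ←essential
  m14: 001110 ←essential
  m16: -10000,010-00
  m20: 010-00,01010-
  m21: 0-0101,01010-
  m27: 011011 ←essential
  m34: -0001- ←essential
  m35: -00-11,-0001-
  m37: -001-1 ←essential
  m39: -00-11,-001-1
  m44: 101100 ←essential
  m48: -10000,11000-
  m49: 11000- ←essential
  m54: 110110 ←essential
  m61: 111101 ←essential
Essential: -0001-, -001-1, 001000, 001110, 011011, 101100, 11000-, 110110, 111101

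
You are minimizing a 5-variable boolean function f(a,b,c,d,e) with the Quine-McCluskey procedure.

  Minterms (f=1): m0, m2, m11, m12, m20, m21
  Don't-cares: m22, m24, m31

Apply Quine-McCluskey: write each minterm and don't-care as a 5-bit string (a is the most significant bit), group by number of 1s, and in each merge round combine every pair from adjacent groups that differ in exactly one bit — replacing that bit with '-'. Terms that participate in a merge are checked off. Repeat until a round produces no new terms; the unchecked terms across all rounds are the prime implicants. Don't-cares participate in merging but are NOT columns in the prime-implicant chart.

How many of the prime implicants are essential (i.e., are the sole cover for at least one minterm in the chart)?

4

Round 0: 00000✓ 00010✓ 01011 01100 10100✓ 10101✓ 10110✓ 11000 11111
Round 1: 000-0 101-0 1010-
PIs = {000-0, 01011, 01100, 101-0, 1010-, 11000, 11111}
Coverage chart:
  m0: 000-0 ←essential
  m2: 000-0 ←essential
  m11: 01011 ←essential
  m12: 01100 ←essential
  m20: 101-0,1010-
  m21: 1010- ←essential
Essential: 000-0, 01011, 01100, 1010-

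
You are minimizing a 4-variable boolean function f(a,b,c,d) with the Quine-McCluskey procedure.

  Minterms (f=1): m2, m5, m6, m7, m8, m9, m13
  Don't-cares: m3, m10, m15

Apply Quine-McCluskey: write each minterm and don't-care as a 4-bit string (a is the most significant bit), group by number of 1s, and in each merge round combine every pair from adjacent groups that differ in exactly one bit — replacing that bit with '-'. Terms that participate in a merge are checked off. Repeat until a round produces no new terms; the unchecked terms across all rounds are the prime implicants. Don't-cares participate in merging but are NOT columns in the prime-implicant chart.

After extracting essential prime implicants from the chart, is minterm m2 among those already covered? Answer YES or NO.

YES

Round 0: 0010✓ 0011✓ 0101✓ 0110✓ 0111✓ 1000✓ 1001✓ 1010✓ 1101✓ 1111✓
Round 1: -010 -101✓ -111✓ 0-10✓ 0-11✓ 001-✓ 01-1✓ 011-✓ 1-01 10-0 100- 11-1✓
Round 2: -1-1 0-1-
PIs = {-010, -1-1, 0-1-, 1-01, 10-0, 100-}
Coverage chart:
  m2: -010,0-1-
  m5: -1-1 ←essential
  m6: 0-1- ←essential
  m7: -1-1,0-1-
  m8: 10-0,100-
  m9: 1-01,100-
  m13: -1-1,1-01
Essential: -1-1, 0-1-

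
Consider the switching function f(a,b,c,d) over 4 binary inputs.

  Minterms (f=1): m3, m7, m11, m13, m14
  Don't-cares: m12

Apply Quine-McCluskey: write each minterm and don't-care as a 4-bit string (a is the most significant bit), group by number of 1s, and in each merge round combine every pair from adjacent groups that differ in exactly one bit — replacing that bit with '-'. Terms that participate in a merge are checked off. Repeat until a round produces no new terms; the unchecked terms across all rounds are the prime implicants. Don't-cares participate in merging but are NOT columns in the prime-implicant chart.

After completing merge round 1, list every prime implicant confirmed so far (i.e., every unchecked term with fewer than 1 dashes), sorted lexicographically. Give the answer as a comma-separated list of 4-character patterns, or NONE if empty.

Round 0: 0011✓ 0111✓ 1011✓ 1100✓ 1101✓ 1110✓
Round 1: -011 0-11 11-0 110-
PIs = {-011, 0-11, 11-0, 110-}

NONE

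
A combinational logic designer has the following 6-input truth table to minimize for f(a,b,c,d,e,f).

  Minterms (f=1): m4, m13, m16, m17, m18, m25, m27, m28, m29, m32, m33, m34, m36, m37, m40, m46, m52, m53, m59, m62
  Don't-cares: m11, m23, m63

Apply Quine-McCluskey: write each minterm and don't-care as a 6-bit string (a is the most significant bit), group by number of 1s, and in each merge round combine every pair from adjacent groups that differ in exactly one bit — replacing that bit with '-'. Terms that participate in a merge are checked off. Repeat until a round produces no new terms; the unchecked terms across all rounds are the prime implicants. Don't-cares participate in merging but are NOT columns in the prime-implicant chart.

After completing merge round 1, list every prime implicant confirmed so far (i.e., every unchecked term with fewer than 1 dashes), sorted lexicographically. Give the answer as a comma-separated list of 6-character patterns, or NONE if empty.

Round 0: 000100✓ 001011✓ 001101✓ 010000✓ 010001✓ 010010✓ 010111 011001✓ 011011✓ 011100✓ 011101✓ 100000✓ 100001✓ 100010✓ 100100✓ 100101✓ 101000✓ 101110✓ 110100✓ 110101✓ 111011✓ 111110✓ 111111✓
Round 1: -00100 -11011 0-1011 0-1101 01-001 0100-0 01000- 011-01 0110-1 01110- 1-0100✓ 1-0101✓ 1-1110 10-000 100-00✓ 100-01✓ 1000-0 10000-✓ 10010-✓ 11010-✓ 111-11 11111-
Round 2: 1-010- 100-0-
PIs = {-00100, -11011, 0-1011, 0-1101, 01-001, 0100-0, 01000-, 010111, 011-01, 0110-1, 01110-, 1-010-, 1-1110, 10-000, 100-0-, 1000-0, 111-11, 11111-}

010111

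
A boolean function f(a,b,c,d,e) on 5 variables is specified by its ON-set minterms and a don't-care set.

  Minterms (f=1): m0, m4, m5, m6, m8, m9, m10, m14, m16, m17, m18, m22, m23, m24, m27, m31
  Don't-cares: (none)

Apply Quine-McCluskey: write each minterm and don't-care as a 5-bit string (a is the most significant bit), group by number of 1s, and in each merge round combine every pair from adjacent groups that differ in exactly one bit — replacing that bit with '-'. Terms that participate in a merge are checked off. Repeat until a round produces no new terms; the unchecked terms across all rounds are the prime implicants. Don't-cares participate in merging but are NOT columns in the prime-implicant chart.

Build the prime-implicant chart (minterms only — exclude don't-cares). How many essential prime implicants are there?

5

size-2^0 implicants → 00000(✓)  00100(✓)  00101(✓)  00110(✓)  01000(✓)  01001(✓)  01010(✓)  01110(✓)  10000(✓)  10001(✓)  10010(✓)  10110(✓)  10111(✓)  11000(✓)  11011(✓)  11111(✓)
size-2^1 implicants → -0000(✓)  -0110  -1000(✓)  0-000(✓)  0-110  00-00  001-0  0010-  01-10  010-0  0100-  1-000(✓)  1-111  10-10  100-0  1000-  1011-  11-11
size-2^2 implicants → --000
Unchecked terms (primes): --000, -0110, 0-110, 00-00, 001-0, 0010-, 01-10, 010-0, 0100-, 1-111, 10-10, 100-0, 1000-, 1011-, 11-11
Minterm coverage:
  m0 ⊆ --000,00-00
  m4 ⊆ 00-00,001-0,0010-
  m5 ⊆ 0010- [E]
  m6 ⊆ -0110,0-110,001-0
  m8 ⊆ --000,010-0,0100-
  m9 ⊆ 0100- [E]
  m10 ⊆ 01-10,010-0
  m14 ⊆ 0-110,01-10
  m16 ⊆ --000,100-0,1000-
  m17 ⊆ 1000- [E]
  m18 ⊆ 10-10,100-0
  m22 ⊆ -0110,10-10,1011-
  m23 ⊆ 1-111,1011-
  m24 ⊆ --000 [E]
  m27 ⊆ 11-11 [E]
  m31 ⊆ 1-111,11-11
E = {--000, 0010-, 0100-, 1000-, 11-11}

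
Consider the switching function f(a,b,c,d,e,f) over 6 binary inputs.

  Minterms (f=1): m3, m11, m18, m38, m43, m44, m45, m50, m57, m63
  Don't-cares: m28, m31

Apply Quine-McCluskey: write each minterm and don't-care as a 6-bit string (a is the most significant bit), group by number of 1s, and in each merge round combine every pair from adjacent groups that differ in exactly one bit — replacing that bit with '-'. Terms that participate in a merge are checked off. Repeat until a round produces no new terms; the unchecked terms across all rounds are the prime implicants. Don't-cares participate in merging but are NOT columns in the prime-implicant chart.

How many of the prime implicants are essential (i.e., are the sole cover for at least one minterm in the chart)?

7

Round 0: 000011✓ 001011✓ 010010✓ 011100 011111✓ 100110 101011✓ 101100✓ 101101✓ 110010✓ 111001 111111✓
Round 1: -01011 -10010 -11111 00-011 10110-
PIs = {-01011, -10010, -11111, 00-011, 011100, 100110, 10110-, 111001}
Coverage chart:
  m3: 00-011 ←essential
  m11: -01011,00-011
  m18: -10010 ←essential
  m38: 100110 ←essential
  m43: -01011 ←essential
  m44: 10110- ←essential
  m45: 10110- ←essential
  m50: -10010 ←essential
  m57: 111001 ←essential
  m63: -11111 ←essential
Essential: -01011, -10010, -11111, 00-011, 100110, 10110-, 111001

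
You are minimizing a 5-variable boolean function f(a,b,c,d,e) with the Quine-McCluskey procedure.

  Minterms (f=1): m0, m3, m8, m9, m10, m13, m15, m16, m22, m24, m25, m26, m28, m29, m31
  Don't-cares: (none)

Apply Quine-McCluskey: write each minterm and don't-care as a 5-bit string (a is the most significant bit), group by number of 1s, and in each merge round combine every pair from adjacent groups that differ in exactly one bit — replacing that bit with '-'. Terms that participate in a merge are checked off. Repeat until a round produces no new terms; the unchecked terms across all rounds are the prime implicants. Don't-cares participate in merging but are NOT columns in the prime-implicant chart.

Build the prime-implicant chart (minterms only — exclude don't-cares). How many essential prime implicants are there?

Round 0: 00000✓ 00011 01000✓ 01001✓ 01010✓ 01101✓ 01111✓ 10000✓ 10110 11000✓ 11001✓ 11010✓ 11100✓ 11101✓ 11111✓
Round 1: -0000✓ -1000✓ -1001✓ -1010✓ -1101✓ -1111✓ 0-000✓ 01-01✓ 010-0✓ 0100-✓ 011-1✓ 1-000✓ 11-00✓ 11-01✓ 110-0✓ 1100-✓ 111-1✓ 1110-✓
Round 2: --000 -1-01 -10-0 -100- -11-1 11-0-
PIs = {--000, -1-01, -10-0, -100-, -11-1, 00011, 10110, 11-0-}
Coverage chart:
  m0: --000 ←essential
  m3: 00011 ←essential
  m8: --000,-10-0,-100-
  m9: -1-01,-100-
  m10: -10-0 ←essential
  m13: -1-01,-11-1
  m15: -11-1 ←essential
  m16: --000 ←essential
  m22: 10110 ←essential
  m24: --000,-10-0,-100-,11-0-
  m25: -1-01,-100-,11-0-
  m26: -10-0 ←essential
  m28: 11-0- ←essential
  m29: -1-01,-11-1,11-0-
  m31: -11-1 ←essential
Essential: --000, -10-0, -11-1, 00011, 10110, 11-0-

6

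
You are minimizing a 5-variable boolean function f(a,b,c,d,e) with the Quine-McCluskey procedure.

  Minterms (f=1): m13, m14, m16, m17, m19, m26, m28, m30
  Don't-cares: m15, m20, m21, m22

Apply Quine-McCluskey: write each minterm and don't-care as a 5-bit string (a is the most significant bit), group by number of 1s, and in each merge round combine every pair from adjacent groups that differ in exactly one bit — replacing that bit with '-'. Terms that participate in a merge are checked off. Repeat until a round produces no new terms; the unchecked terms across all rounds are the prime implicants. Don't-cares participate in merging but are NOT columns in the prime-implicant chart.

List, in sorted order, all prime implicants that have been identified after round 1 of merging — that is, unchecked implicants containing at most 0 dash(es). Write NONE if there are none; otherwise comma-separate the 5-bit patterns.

size-2^0 implicants → 01101(✓)  01110(✓)  01111(✓)  10000(✓)  10001(✓)  10011(✓)  10100(✓)  10101(✓)  10110(✓)  11010(✓)  11100(✓)  11110(✓)
size-2^1 implicants → -1110  011-1  0111-  1-100(✓)  1-110(✓)  10-00(✓)  10-01(✓)  100-1  1000-(✓)  101-0(✓)  1010-(✓)  11-10  111-0(✓)
size-2^2 implicants → 1-1-0  10-0-
Unchecked terms (primes): -1110, 011-1, 0111-, 1-1-0, 10-0-, 100-1, 11-10

NONE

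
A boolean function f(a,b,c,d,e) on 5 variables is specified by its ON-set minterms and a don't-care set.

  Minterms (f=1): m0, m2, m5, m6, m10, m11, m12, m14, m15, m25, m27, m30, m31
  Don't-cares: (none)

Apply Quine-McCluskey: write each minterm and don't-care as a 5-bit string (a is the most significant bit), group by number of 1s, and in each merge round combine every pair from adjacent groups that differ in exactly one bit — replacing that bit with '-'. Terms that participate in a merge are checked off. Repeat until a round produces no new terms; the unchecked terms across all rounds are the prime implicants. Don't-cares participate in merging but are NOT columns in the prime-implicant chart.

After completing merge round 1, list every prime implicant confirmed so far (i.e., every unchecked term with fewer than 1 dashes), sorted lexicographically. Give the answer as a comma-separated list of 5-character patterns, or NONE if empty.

[col 0] 00000*, 00010*, 00101, 00110*, 01010*, 01011*, 01100*, 01110*, 01111*, 11001*, 11011*, 11110*, 11111*
[col 1] -1011*, -1110*, -1111*, 0-010*, 0-110*, 00-10*, 000-0, 01-10*, 01-11*, 0101-*, 011-0, 0111-*, 11-11*, 110-1, 1111-*
[col 2] -1-11, -111-, 0--10, 01-1-
Prime implicants: -1-11, -111-, 0--10, 000-0, 00101, 01-1-, 011-0, 110-1

00101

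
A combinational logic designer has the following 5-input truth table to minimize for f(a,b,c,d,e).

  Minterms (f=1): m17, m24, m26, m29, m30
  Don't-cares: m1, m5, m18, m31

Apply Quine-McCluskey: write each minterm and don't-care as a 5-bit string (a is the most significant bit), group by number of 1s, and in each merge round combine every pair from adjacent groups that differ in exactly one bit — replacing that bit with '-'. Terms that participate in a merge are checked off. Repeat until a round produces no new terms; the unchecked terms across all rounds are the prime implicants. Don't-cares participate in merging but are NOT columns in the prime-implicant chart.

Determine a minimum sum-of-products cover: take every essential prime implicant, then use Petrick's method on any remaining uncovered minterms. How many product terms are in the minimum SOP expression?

4

size-2^0 implicants → 00001(✓)  00101(✓)  10001(✓)  10010(✓)  11000(✓)  11010(✓)  11101(✓)  11110(✓)  11111(✓)
size-2^1 implicants → -0001  00-01  1-010  11-10  110-0  111-1  1111-
Unchecked terms (primes): -0001, 00-01, 1-010, 11-10, 110-0, 111-1, 1111-
Minterm coverage:
  m17 ⊆ -0001 [E]
  m24 ⊆ 110-0 [E]
  m26 ⊆ 1-010,11-10,110-0
  m29 ⊆ 111-1 [E]
  m30 ⊆ 11-10,1111-
E = {-0001, 110-0, 111-1}
Petrick residual → 11-10
Cover = b'c'd'e + abde' + abc'e' + abce  |cover|=4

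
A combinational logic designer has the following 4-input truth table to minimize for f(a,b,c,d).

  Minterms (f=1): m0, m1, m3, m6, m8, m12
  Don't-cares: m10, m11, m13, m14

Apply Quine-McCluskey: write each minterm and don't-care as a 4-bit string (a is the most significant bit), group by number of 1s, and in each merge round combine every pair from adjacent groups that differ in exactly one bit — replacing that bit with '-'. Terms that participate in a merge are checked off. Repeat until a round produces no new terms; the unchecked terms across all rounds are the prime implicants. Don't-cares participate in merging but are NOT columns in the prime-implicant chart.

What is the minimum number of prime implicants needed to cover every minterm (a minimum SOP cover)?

4

Round 0: 0000✓ 0001✓ 0011✓ 0110✓ 1000✓ 1010✓ 1011✓ 1100✓ 1101✓ 1110✓
Round 1: -000 -011 -110 00-1 000- 1-00✓ 1-10✓ 10-0✓ 101- 11-0✓ 110-
Round 2: 1--0
PIs = {-000, -011, -110, 00-1, 000-, 1--0, 101-, 110-}
Coverage chart:
  m0: -000,000-
  m1: 00-1,000-
  m3: -011,00-1
  m6: -110 ←essential
  m8: -000,1--0
  m12: 1--0,110-
Essential: -110
Petrick residual → -000, 00-1, 1--0
Min cover (4 terms): b'c'd' + bcd' + a'b'd + ad'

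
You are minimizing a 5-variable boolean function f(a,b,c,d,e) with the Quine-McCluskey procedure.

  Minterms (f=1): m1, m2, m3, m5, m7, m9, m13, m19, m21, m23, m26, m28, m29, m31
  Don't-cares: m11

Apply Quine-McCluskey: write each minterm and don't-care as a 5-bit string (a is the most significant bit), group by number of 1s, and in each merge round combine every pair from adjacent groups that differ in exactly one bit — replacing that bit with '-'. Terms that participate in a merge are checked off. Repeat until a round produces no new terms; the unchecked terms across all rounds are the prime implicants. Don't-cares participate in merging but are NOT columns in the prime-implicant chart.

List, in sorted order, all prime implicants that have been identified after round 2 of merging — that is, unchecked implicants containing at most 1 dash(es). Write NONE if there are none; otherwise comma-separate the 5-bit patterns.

0001-, 11010, 1110-

size-2^0 implicants → 00001(✓)  00010(✓)  00011(✓)  00101(✓)  00111(✓)  01001(✓)  01011(✓)  01101(✓)  10011(✓)  10101(✓)  10111(✓)  11010  11100(✓)  11101(✓)  11111(✓)
size-2^1 implicants → -0011(✓)  -0101(✓)  -0111(✓)  -1101(✓)  0-001(✓)  0-011(✓)  0-101(✓)  00-01(✓)  00-11(✓)  000-1(✓)  0001-  001-1(✓)  01-01(✓)  010-1(✓)  1-101(✓)  1-111(✓)  10-11(✓)  101-1(✓)  111-1(✓)  1110-
size-2^2 implicants → --101  -0-11  -01-1  0--01  0-0-1  00--1  1-1-1
Unchecked terms (primes): --101, -0-11, -01-1, 0--01, 0-0-1, 00--1, 0001-, 1-1-1, 11010, 1110-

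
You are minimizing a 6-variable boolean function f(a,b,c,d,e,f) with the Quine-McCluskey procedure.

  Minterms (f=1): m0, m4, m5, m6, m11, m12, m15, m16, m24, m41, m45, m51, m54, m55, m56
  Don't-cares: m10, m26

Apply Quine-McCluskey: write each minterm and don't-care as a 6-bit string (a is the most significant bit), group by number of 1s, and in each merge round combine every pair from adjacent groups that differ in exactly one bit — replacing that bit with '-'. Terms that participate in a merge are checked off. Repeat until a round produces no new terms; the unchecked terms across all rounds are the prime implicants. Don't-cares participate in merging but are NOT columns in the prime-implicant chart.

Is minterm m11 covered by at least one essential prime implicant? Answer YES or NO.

YES

[col 0] 000000*, 000100*, 000101*, 000110*, 001010*, 001011*, 001100*, 001111*, 010000*, 011000*, 011010*, 101001*, 101101*, 110011*, 110110*, 110111*, 111000*
[col 1] -11000, 0-0000, 0-1010, 00-100, 000-00, 0001-0, 00010-, 001-11, 00101-, 01-000, 0110-0, 101-01, 110-11, 11011-
Prime implicants: -11000, 0-0000, 0-1010, 00-100, 000-00, 0001-0, 00010-, 001-11, 00101-, 01-000, 0110-0, 101-01, 110-11, 11011-
PI chart (minterm → PIs covering it):
  0 | 0-0000,000-00
  4 | 00-100,000-00,0001-0,00010-
  5 | 00010-  (sole → essential)
  6 | 0001-0  (sole → essential)
  11 | 001-11,00101-
  12 | 00-100  (sole → essential)
  15 | 001-11  (sole → essential)
  16 | 0-0000,01-000
  24 | -11000,01-000,0110-0
  41 | 101-01  (sole → essential)
  45 | 101-01  (sole → essential)
  51 | 110-11  (sole → essential)
  54 | 11011-  (sole → essential)
  55 | 110-11,11011-
  56 | -11000  (sole → essential)
Essential prime implicants: -11000, 00-100, 0001-0, 00010-, 001-11, 101-01, 110-11, 11011-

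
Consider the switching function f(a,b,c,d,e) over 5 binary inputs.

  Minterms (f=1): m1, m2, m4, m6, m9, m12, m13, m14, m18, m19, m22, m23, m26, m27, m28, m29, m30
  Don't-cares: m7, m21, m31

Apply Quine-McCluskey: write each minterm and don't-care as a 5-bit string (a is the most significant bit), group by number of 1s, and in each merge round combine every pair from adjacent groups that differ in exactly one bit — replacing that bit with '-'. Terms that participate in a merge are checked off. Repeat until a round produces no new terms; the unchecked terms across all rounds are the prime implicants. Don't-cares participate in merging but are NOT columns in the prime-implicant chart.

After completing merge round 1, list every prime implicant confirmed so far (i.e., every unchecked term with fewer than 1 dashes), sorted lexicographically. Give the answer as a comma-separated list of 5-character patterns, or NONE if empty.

NONE

[col 0] 00001*, 00010*, 00100*, 00110*, 00111*, 01001*, 01100*, 01101*, 01110*, 10010*, 10011*, 10101*, 10110*, 10111*, 11010*, 11011*, 11100*, 11101*, 11110*, 11111*
[col 1] -0010*, -0110*, -0111*, -1100*, -1101*, -1110*, 0-001, 0-100*, 0-110*, 00-10*, 001-0*, 0011-*, 01-01, 011-0*, 0110-*, 1-010*, 1-011*, 1-101*, 1-110*, 1-111*, 10-10*, 10-11*, 1001-*, 101-1*, 1011-*, 11-10*, 11-11*, 1101-*, 111-0*, 111-1*, 1110-*, 1111-*
[col 2] --110, -0-10, -011-, -11-0, -110-, 0-1-0, 1--10*, 1--11*, 1-01-*, 1-1-1, 1-11-*, 10-1-*, 11-1-*, 111--
[col 3] 1--1-
Prime implicants: --110, -0-10, -011-, -11-0, -110-, 0-001, 0-1-0, 01-01, 1--1-, 1-1-1, 111--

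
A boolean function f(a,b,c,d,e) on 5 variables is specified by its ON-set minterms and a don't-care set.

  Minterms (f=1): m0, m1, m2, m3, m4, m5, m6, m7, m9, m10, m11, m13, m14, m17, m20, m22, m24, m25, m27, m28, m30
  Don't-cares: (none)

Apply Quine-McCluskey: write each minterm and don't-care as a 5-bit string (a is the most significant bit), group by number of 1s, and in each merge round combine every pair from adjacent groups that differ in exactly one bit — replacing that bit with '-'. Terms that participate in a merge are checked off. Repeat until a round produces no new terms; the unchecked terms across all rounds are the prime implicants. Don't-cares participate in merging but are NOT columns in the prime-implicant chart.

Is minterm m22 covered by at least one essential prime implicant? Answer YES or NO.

NO

[col 0] 00000*, 00001*, 00010*, 00011*, 00100*, 00101*, 00110*, 00111*, 01001*, 01010*, 01011*, 01101*, 01110*, 10001*, 10100*, 10110*, 11000*, 11001*, 11011*, 11100*, 11110*
[col 1] -0001*, -0100*, -0110*, -1001*, -1011*, -1110*, 0-001*, 0-010*, 0-011*, 0-101*, 0-110*, 00-00*, 00-01*, 00-10*, 00-11*, 000-0*, 000-1*, 0000-*, 0001-*, 001-0*, 001-1*, 0010-*, 0011-*, 01-01*, 01-10*, 010-1*, 0101-*, 1-001*, 1-100*, 1-110*, 101-0*, 11-00, 110-1*, 1100-, 111-0*
[col 2] --001, --110, -01-0, -10-1, 0--01, 0--10, 0-0-1, 0-01-, 00--0*, 00--1*, 00-0-*, 00-1-*, 000--*, 001--*, 1-1-0
[col 3] 00---
Prime implicants: --001, --110, -01-0, -10-1, 0--01, 0--10, 0-0-1, 0-01-, 00---, 1-1-0, 11-00, 1100-
PI chart (minterm → PIs covering it):
  0 | 00---  (sole → essential)
  1 | --001,0--01,0-0-1,00---
  2 | 0--10,0-01-,00---
  3 | 0-0-1,0-01-,00---
  4 | -01-0,00---
  5 | 0--01,00---
  6 | --110,-01-0,0--10,00---
  7 | 00---  (sole → essential)
  9 | --001,-10-1,0--01,0-0-1
  10 | 0--10,0-01-
  11 | -10-1,0-0-1,0-01-
  13 | 0--01  (sole → essential)
  14 | --110,0--10
  17 | --001  (sole → essential)
  20 | -01-0,1-1-0
  22 | --110,-01-0,1-1-0
  24 | 11-00,1100-
  25 | --001,-10-1,1100-
  27 | -10-1  (sole → essential)
  28 | 1-1-0,11-00
  30 | --110,1-1-0
Essential prime implicants: --001, -10-1, 0--01, 00---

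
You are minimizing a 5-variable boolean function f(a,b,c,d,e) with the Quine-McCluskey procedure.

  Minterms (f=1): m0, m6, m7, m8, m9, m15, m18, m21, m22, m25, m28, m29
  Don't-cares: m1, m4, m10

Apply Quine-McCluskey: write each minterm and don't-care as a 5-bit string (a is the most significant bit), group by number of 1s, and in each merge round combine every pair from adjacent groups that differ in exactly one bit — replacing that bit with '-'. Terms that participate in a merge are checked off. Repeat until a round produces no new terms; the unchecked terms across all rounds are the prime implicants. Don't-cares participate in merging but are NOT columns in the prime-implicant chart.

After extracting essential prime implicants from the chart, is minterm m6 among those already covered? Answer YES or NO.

[col 0] 00000*, 00001*, 00100*, 00110*, 00111*, 01000*, 01001*, 01010*, 01111*, 10010*, 10101*, 10110*, 11001*, 11100*, 11101*
[col 1] -0110, -1001, 0-000*, 0-001*, 0-111, 00-00, 0000-*, 001-0, 0011-, 010-0, 0100-*, 1-101, 10-10, 11-01, 1110-
[col 2] 0-00-
Prime implicants: -0110, -1001, 0-00-, 0-111, 00-00, 001-0, 0011-, 010-0, 1-101, 10-10, 11-01, 1110-
PI chart (minterm → PIs covering it):
  0 | 0-00-,00-00
  6 | -0110,001-0,0011-
  7 | 0-111,0011-
  8 | 0-00-,010-0
  9 | -1001,0-00-
  15 | 0-111  (sole → essential)
  18 | 10-10  (sole → essential)
  21 | 1-101  (sole → essential)
  22 | -0110,10-10
  25 | -1001,11-01
  28 | 1110-  (sole → essential)
  29 | 1-101,11-01,1110-
Essential prime implicants: 0-111, 1-101, 10-10, 1110-

NO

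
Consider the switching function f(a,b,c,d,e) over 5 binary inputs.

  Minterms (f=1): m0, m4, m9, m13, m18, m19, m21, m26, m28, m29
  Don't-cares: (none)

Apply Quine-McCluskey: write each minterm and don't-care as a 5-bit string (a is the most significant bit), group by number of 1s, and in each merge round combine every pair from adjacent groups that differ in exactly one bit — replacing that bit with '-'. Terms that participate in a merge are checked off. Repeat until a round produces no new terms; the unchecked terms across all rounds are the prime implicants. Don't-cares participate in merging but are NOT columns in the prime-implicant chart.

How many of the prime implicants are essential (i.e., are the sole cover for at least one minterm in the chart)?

size-2^0 implicants → 00000(✓)  00100(✓)  01001(✓)  01101(✓)  10010(✓)  10011(✓)  10101(✓)  11010(✓)  11100(✓)  11101(✓)
size-2^1 implicants → -1101  00-00  01-01  1-010  1-101  1001-  1110-
Unchecked terms (primes): -1101, 00-00, 01-01, 1-010, 1-101, 1001-, 1110-
Minterm coverage:
  m0 ⊆ 00-00 [E]
  m4 ⊆ 00-00 [E]
  m9 ⊆ 01-01 [E]
  m13 ⊆ -1101,01-01
  m18 ⊆ 1-010,1001-
  m19 ⊆ 1001- [E]
  m21 ⊆ 1-101 [E]
  m26 ⊆ 1-010 [E]
  m28 ⊆ 1110- [E]
  m29 ⊆ -1101,1-101,1110-
E = {00-00, 01-01, 1-010, 1-101, 1001-, 1110-}

6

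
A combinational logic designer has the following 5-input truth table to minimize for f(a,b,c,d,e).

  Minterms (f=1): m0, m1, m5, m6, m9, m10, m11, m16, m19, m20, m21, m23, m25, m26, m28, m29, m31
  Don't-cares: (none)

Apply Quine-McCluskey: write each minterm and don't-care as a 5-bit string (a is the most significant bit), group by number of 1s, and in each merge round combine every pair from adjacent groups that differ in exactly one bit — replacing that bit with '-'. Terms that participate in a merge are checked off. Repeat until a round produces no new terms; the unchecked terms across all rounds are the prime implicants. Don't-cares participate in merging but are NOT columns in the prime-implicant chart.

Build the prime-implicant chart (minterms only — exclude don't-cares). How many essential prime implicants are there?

[col 0] 00000*, 00001*, 00101*, 00110, 01001*, 01010*, 01011*, 10000*, 10011*, 10100*, 10101*, 10111*, 11001*, 11010*, 11100*, 11101*, 11111*
[col 1] -0000, -0101, -1001, -1010, 0-001, 00-01, 0000-, 010-1, 0101-, 1-100*, 1-101*, 1-111*, 10-00, 10-11, 101-1*, 1010-*, 11-01, 111-1*, 1110-*
[col 2] 1-1-1, 1-10-
Prime implicants: -0000, -0101, -1001, -1010, 0-001, 00-01, 0000-, 00110, 010-1, 0101-, 1-1-1, 1-10-, 10-00, 10-11, 11-01
PI chart (minterm → PIs covering it):
  0 | -0000,0000-
  1 | 0-001,00-01,0000-
  5 | -0101,00-01
  6 | 00110  (sole → essential)
  9 | -1001,0-001,010-1
  10 | -1010,0101-
  11 | 010-1,0101-
  16 | -0000,10-00
  19 | 10-11  (sole → essential)
  20 | 1-10-,10-00
  21 | -0101,1-1-1,1-10-
  23 | 1-1-1,10-11
  25 | -1001,11-01
  26 | -1010  (sole → essential)
  28 | 1-10-  (sole → essential)
  29 | 1-1-1,1-10-,11-01
  31 | 1-1-1  (sole → essential)
Essential prime implicants: -1010, 00110, 1-1-1, 1-10-, 10-11

5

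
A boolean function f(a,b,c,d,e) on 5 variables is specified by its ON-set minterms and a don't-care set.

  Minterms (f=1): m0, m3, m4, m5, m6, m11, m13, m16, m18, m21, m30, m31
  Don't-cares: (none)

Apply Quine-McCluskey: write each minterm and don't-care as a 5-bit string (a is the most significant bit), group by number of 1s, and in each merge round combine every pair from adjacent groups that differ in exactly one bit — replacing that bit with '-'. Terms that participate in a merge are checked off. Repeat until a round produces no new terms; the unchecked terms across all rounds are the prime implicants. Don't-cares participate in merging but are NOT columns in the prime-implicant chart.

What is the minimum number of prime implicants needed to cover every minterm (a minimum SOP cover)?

Round 0: 00000✓ 00011✓ 00100✓ 00101✓ 00110✓ 01011✓ 01101✓ 10000✓ 10010✓ 10101✓ 11110✓ 11111✓
Round 1: -0000 -0101 0-011 0-101 00-00 001-0 0010- 100-0 1111-
PIs = {-0000, -0101, 0-011, 0-101, 00-00, 001-0, 0010-, 100-0, 1111-}
Coverage chart:
  m0: -0000,00-00
  m3: 0-011 ←essential
  m4: 00-00,001-0,0010-
  m5: -0101,0-101,0010-
  m6: 001-0 ←essential
  m11: 0-011 ←essential
  m13: 0-101 ←essential
  m16: -0000,100-0
  m18: 100-0 ←essential
  m21: -0101 ←essential
  m30: 1111- ←essential
  m31: 1111- ←essential
Essential: -0101, 0-011, 0-101, 001-0, 100-0, 1111-
Petrick residual → -0000
Min cover (7 terms): b'c'd'e' + b'cd'e + a'c'de + a'cd'e + a'b'ce' + ab'c'e' + abcd

7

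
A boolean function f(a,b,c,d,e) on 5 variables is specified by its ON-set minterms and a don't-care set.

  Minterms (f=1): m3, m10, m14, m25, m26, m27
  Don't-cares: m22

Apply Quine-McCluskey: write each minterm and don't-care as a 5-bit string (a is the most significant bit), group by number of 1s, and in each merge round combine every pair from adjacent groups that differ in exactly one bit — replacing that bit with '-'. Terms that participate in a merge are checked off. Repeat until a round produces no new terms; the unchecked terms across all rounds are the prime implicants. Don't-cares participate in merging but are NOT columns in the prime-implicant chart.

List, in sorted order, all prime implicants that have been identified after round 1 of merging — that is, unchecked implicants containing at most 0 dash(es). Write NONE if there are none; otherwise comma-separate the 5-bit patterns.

00011, 10110

size-2^0 implicants → 00011  01010(✓)  01110(✓)  10110  11001(✓)  11010(✓)  11011(✓)
size-2^1 implicants → -1010  01-10  110-1  1101-
Unchecked terms (primes): -1010, 00011, 01-10, 10110, 110-1, 1101-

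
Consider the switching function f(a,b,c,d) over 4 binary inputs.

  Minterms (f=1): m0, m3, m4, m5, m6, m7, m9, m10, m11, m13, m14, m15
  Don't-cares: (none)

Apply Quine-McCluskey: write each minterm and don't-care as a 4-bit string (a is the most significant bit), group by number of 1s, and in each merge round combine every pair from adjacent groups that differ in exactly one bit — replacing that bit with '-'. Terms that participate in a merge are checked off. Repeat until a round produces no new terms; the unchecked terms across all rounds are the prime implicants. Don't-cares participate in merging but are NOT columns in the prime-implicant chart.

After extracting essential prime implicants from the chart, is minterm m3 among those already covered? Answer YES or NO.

YES

[col 0] 0000*, 0011*, 0100*, 0101*, 0110*, 0111*, 1001*, 1010*, 1011*, 1101*, 1110*, 1111*
[col 1] -011*, -101*, -110*, -111*, 0-00, 0-11*, 01-0*, 01-1*, 010-*, 011-*, 1-01*, 1-10*, 1-11*, 10-1*, 101-*, 11-1*, 111-*
[col 2] --11, -1-1, -11-, 01--, 1--1, 1-1-
Prime implicants: --11, -1-1, -11-, 0-00, 01--, 1--1, 1-1-
PI chart (minterm → PIs covering it):
  0 | 0-00  (sole → essential)
  3 | --11  (sole → essential)
  4 | 0-00,01--
  5 | -1-1,01--
  6 | -11-,01--
  7 | --11,-1-1,-11-,01--
  9 | 1--1  (sole → essential)
  10 | 1-1-  (sole → essential)
  11 | --11,1--1,1-1-
  13 | -1-1,1--1
  14 | -11-,1-1-
  15 | --11,-1-1,-11-,1--1,1-1-
Essential prime implicants: --11, 0-00, 1--1, 1-1-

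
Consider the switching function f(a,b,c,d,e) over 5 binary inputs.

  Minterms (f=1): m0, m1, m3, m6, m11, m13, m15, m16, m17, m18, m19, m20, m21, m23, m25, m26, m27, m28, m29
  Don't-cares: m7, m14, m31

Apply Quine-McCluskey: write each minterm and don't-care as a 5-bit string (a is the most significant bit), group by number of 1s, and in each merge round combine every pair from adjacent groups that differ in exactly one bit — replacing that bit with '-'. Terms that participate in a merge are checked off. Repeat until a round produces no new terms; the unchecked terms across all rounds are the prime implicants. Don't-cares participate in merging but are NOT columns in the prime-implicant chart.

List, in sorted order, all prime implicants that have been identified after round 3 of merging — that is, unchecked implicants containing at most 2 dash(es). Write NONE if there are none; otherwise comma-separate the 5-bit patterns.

Round 0: 00000✓ 00001✓ 00011✓ 00110✓ 00111✓ 01011✓ 01101✓ 01110✓ 01111✓ 10000✓ 10001✓ 10010✓ 10011✓ 10100✓ 10101✓ 10111✓ 11001✓ 11010✓ 11011✓ 11100✓ 11101✓ 11111✓
Round 1: -0000✓ -0001✓ -0011✓ -0111✓ -1011✓ -1101✓ -1111✓ 0-011✓ 0-110✓ 0-111✓ 00-11✓ 000-1✓ 0000-✓ 0011-✓ 01-11✓ 011-1✓ 0111-✓ 1-001✓ 1-010✓ 1-011✓ 1-100✓ 1-101✓ 1-111✓ 10-00✓ 10-01✓ 10-11✓ 100-0✓ 100-1✓ 1000-✓ 1001-✓ 101-1✓ 1010-✓ 11-01✓ 11-11✓ 110-1✓ 1101-✓ 111-1✓ 1110-✓
Round 2: --011✓ --111✓ -0-11✓ -00-1 -000- -1-11✓ -11-1 0--11✓ 0-11- 1--01✓ 1--11✓ 1-0-1✓ 1-01- 1-1-1✓ 1-10- 10--1✓ 10-0- 100-- 11--1✓
Round 3: ---11 1---1
PIs = {---11, -00-1, -000-, -11-1, 0-11-, 1---1, 1-01-, 1-10-, 10-0-, 100--}

-00-1, -000-, -11-1, 0-11-, 1-01-, 1-10-, 10-0-, 100--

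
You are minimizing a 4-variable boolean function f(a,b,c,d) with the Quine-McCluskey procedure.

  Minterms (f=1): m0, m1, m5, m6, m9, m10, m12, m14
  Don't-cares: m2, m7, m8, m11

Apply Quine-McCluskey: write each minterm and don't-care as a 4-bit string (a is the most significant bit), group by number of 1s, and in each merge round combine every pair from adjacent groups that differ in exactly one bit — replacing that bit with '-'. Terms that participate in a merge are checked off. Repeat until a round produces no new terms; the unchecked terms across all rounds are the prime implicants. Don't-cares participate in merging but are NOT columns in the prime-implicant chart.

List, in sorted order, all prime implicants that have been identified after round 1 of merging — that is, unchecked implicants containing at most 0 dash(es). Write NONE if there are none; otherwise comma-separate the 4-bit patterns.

size-2^0 implicants → 0000(✓)  0001(✓)  0010(✓)  0101(✓)  0110(✓)  0111(✓)  1000(✓)  1001(✓)  1010(✓)  1011(✓)  1100(✓)  1110(✓)
size-2^1 implicants → -000(✓)  -001(✓)  -010(✓)  -110(✓)  0-01  0-10(✓)  00-0(✓)  000-(✓)  01-1  011-  1-00(✓)  1-10(✓)  10-0(✓)  10-1(✓)  100-(✓)  101-(✓)  11-0(✓)
size-2^2 implicants → --10  -0-0  -00-  1--0  10--
Unchecked terms (primes): --10, -0-0, -00-, 0-01, 01-1, 011-, 1--0, 10--

NONE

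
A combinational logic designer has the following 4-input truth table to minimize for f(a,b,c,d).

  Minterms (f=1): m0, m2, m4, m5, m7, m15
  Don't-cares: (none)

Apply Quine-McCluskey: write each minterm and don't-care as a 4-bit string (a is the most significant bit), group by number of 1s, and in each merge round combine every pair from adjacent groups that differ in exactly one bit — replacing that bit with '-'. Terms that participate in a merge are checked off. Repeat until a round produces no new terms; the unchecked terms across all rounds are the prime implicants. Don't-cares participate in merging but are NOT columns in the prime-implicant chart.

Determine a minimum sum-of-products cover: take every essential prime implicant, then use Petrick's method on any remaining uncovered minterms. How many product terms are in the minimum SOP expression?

size-2^0 implicants → 0000(✓)  0010(✓)  0100(✓)  0101(✓)  0111(✓)  1111(✓)
size-2^1 implicants → -111  0-00  00-0  01-1  010-
Unchecked terms (primes): -111, 0-00, 00-0, 01-1, 010-
Minterm coverage:
  m0 ⊆ 0-00,00-0
  m2 ⊆ 00-0 [E]
  m4 ⊆ 0-00,010-
  m5 ⊆ 01-1,010-
  m7 ⊆ -111,01-1
  m15 ⊆ -111 [E]
E = {-111, 00-0}
Petrick residual → 010-
Cover = bcd + a'b'd' + a'bc'  |cover|=3

3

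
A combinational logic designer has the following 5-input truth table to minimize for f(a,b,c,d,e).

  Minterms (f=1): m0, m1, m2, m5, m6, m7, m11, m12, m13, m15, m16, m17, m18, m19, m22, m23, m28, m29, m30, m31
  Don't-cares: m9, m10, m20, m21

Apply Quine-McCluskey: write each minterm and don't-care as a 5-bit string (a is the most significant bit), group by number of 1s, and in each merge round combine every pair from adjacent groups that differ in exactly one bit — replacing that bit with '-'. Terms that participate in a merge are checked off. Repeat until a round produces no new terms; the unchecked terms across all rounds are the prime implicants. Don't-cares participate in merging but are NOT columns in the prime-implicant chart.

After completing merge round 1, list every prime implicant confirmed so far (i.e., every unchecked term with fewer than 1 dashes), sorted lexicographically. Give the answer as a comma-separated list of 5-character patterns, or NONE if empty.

Round 0: 00000✓ 00001✓ 00010✓ 00101✓ 00110✓ 00111✓ 01001✓ 01010✓ 01011✓ 01100✓ 01101✓ 01111✓ 10000✓ 10001✓ 10010✓ 10011✓ 10100✓ 10101✓ 10110✓ 10111✓ 11100✓ 11101✓ 11110✓ 11111✓
Round 1: -0000✓ -0001✓ -0010✓ -0101✓ -0110✓ -0111✓ -1100✓ -1101✓ -1111✓ 0-001✓ 0-010 0-101✓ 0-111✓ 00-01✓ 00-10✓ 000-0✓ 0000-✓ 001-1✓ 0011-✓ 01-01✓ 01-11✓ 010-1✓ 0101- 011-1✓ 0110-✓ 1-100✓ 1-101✓ 1-110✓ 1-111✓ 10-00✓ 10-01✓ 10-10✓ 10-11✓ 100-0✓ 100-1✓ 1000-✓ 1001-✓ 101-0✓ 101-1✓ 1010-✓ 1011-✓ 111-0✓ 111-1✓ 1110-✓ 1111-✓
Round 2: --101✓ --111✓ -0-01 -0-10 -00-0 -000- -01-1✓ -011- -11-1✓ -110- 0--01 0-1-1✓ 01--1 1-1-0✓ 1-1-1✓ 1-10-✓ 1-11-✓ 10--0✓ 10--1✓ 10-0-✓ 10-1-✓ 100--✓ 101--✓ 111--✓
Round 3: --1-1 1-1-- 10---
PIs = {--1-1, -0-01, -0-10, -00-0, -000-, -011-, -110-, 0--01, 0-010, 01--1, 0101-, 1-1--, 10---}

NONE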